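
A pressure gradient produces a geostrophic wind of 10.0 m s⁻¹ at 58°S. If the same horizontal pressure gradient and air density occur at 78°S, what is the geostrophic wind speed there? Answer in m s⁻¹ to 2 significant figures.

8.7 m s⁻¹

With the same pressure gradient and density, V_g ∝ 1/f ∝ 1/sin φ.
V₂ = V₁ · sin φ₁ / sin φ₂ = 10.0 × sin 58° / sin 78°
V₂ = 10.0 × 0.8480/0.9781 = 8.7 m s⁻¹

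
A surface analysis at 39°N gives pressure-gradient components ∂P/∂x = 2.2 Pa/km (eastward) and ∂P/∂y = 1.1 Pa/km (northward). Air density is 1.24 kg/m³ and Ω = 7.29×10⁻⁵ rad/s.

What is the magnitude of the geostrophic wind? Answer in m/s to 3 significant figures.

Coriolis parameter at 39°N:
f = 2Ω sin φ = 2 × 7.29×10⁻⁵ × sin 39° = 9.18×10⁻⁵ s⁻¹
Component geostrophic relations (x east, y north):
u_g = −(1/(fρ)) ∂P/∂y,  v_g = (1/(fρ)) ∂P/∂x
u_g = −(1.1×10⁻³)/(9.18×10⁻⁵ × 1.24) = −9.67 m/s;  v_g = (2.2×10⁻³)/(9.18×10⁻⁵ × 1.24) = 19.3 m/s
|V_g| = √(u_g² + v_g²) = 21.6 m/s

21.6 m/s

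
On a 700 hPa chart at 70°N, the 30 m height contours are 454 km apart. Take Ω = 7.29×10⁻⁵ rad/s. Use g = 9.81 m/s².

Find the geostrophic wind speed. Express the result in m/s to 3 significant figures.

4.73 m/s

Coriolis parameter at 70°N:
f = 2Ω sin φ = 2 × 7.29×10⁻⁵ × sin 70° = 1.37×10⁻⁴ s⁻¹
Height gradient: |∂Z/∂n| = 30 m / 454000 m = 6.61×10⁻⁵
On a pressure surface, geostrophic balance gives V_g = (g/f)|∂Z/∂n|:
V_g = 9.81 × 6.61×10⁻⁵ / 1.37×10⁻⁴ = 4.73 m/s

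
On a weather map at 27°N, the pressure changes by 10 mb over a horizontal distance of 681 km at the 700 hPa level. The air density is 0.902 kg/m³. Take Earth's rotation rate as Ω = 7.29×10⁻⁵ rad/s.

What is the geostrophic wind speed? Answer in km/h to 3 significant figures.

Coriolis parameter at 27°N:
f = 2Ω sin φ = 2 × 7.29×10⁻⁵ × sin 27° = 6.62×10⁻⁵ s⁻¹
Pressure gradient: |∂P/∂n| = 1000 Pa / 681000 m = 1.47×10⁻³ Pa/m
Geostrophic balance (pressure-gradient force = Coriolis force):
V_g = (1/(fρ)) |∂P/∂n| = 1.47×10⁻³ / (6.62×10⁻⁵ × 0.902) = 24.6 m/s
Converting: 24.6 m/s × 3.6 = 88.5 km/h

88.5 km/h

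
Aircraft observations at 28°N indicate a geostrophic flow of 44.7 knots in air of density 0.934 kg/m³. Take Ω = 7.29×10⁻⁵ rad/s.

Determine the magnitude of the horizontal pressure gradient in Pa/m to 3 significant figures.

1.47×10⁻³ Pa/m

Coriolis parameter at 28°N:
f = 2Ω sin φ = 2 × 7.29×10⁻⁵ × sin 28° = 6.84×10⁻⁵ s⁻¹
Wind speed in SI: 44.7 knots = 23.0 m/s
Geostrophic balance rearranged: |∂P/∂n| = f ρ V_g
|∂P/∂n| = 6.84×10⁻⁵ × 0.934 × 23.0 = 1.47×10⁻³ Pa/m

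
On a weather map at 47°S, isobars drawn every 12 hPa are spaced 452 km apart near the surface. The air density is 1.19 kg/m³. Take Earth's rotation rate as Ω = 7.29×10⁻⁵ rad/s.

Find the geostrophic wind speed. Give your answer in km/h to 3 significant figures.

Coriolis parameter at 47°S:
f = 2Ω sin φ = 2 × 7.29×10⁻⁵ × sin 47° = 1.07×10⁻⁴ s⁻¹
Pressure gradient: |∂P/∂n| = 1200 Pa / 452000 m = 2.65×10⁻³ Pa/m
Geostrophic balance (pressure-gradient force = Coriolis force):
V_g = (1/(fρ)) |∂P/∂n| = 2.65×10⁻³ / (1.07×10⁻⁴ × 1.19) = 20.9 m/s
Converting: 20.9 m/s × 3.6 = 75.3 km/h

75.3 km/h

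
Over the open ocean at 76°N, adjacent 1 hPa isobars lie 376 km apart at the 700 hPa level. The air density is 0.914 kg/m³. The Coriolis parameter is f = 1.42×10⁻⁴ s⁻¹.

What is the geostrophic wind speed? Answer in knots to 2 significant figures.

Pressure gradient: |∂P/∂n| = 100 Pa / 376000 m = 2.66×10⁻⁴ Pa/m
Geostrophic balance (pressure-gradient force = Coriolis force):
V_g = (1/(fρ)) |∂P/∂n| = 2.66×10⁻⁴ / (1.42×10⁻⁴ × 0.914) = 2.05 m/s
Converting: 2.05 m/s × 1.944 = 4.0 knots

4.0 knots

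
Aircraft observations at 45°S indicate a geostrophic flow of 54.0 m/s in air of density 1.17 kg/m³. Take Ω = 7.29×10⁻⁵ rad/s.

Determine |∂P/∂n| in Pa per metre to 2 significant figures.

Coriolis parameter at 45°S:
f = 2Ω sin φ = 2 × 7.29×10⁻⁵ × sin 45° = 1.03×10⁻⁴ s⁻¹
Geostrophic balance rearranged: |∂P/∂n| = f ρ V_g
|∂P/∂n| = 1.03×10⁻⁴ × 1.17 × 54.0 = 6.51×10⁻³ Pa/m

6.5×10⁻³ Pa/m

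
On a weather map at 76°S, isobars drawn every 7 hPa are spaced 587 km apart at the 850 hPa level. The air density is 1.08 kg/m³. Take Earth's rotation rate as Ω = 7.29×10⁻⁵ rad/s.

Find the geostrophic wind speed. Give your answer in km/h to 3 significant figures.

28.1 km/h

Coriolis parameter at 76°S:
f = 2Ω sin φ = 2 × 7.29×10⁻⁵ × sin 76° = 1.41×10⁻⁴ s⁻¹
Pressure gradient: |∂P/∂n| = 700 Pa / 587000 m = 1.19×10⁻³ Pa/m
Geostrophic balance (pressure-gradient force = Coriolis force):
V_g = (1/(fρ)) |∂P/∂n| = 1.19×10⁻³ / (1.41×10⁻⁴ × 1.08) = 7.81 m/s
Converting: 7.81 m/s × 3.6 = 28.1 km/h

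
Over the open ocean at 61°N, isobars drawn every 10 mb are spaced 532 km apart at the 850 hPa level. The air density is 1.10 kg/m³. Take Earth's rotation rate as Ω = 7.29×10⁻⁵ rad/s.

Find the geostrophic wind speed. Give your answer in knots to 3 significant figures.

26.0 knots

Coriolis parameter at 61°N:
f = 2Ω sin φ = 2 × 7.29×10⁻⁵ × sin 61° = 1.28×10⁻⁴ s⁻¹
Pressure gradient: |∂P/∂n| = 1000 Pa / 532000 m = 1.88×10⁻³ Pa/m
Geostrophic balance (pressure-gradient force = Coriolis force):
V_g = (1/(fρ)) |∂P/∂n| = 1.88×10⁻³ / (1.28×10⁻⁴ × 1.10) = 13.4 m/s
Converting: 13.4 m/s × 1.944 = 26.0 knots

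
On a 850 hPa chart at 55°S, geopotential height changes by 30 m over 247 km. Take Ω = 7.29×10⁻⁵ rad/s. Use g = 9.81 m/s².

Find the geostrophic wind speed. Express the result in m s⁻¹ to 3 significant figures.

Coriolis parameter at 55°S:
f = 2Ω sin φ = 2 × 7.29×10⁻⁵ × sin 55° = 1.19×10⁻⁴ s⁻¹
Height gradient: |∂Z/∂n| = 30 m / 247000 m = 1.21×10⁻⁴
On a pressure surface, geostrophic balance gives V_g = (g/f)|∂Z/∂n|:
V_g = 9.81 × 1.21×10⁻⁴ / 1.19×10⁻⁴ = 9.98 m/s

9.98 m s⁻¹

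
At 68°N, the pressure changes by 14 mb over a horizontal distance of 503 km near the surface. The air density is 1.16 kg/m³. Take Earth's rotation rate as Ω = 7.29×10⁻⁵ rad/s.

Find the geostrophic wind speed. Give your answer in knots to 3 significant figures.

Coriolis parameter at 68°N:
f = 2Ω sin φ = 2 × 7.29×10⁻⁵ × sin 68° = 1.35×10⁻⁴ s⁻¹
Pressure gradient: |∂P/∂n| = 1400 Pa / 503000 m = 2.78×10⁻³ Pa/m
Geostrophic balance (pressure-gradient force = Coriolis force):
V_g = (1/(fρ)) |∂P/∂n| = 2.78×10⁻³ / (1.35×10⁻⁴ × 1.16) = 17.7 m/s
Converting: 17.7 m/s × 1.944 = 34.5 knots

34.5 knots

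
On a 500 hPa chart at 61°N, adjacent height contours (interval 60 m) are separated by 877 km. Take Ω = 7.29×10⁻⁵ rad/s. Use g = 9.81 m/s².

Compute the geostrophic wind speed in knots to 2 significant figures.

Coriolis parameter at 61°N:
f = 2Ω sin φ = 2 × 7.29×10⁻⁵ × sin 61° = 1.28×10⁻⁴ s⁻¹
Height gradient: |∂Z/∂n| = 60 m / 877000 m = 6.84×10⁻⁵
On a pressure surface, geostrophic balance gives V_g = (g/f)|∂Z/∂n|:
V_g = 9.81 × 6.84×10⁻⁵ / 1.28×10⁻⁴ = 5.26 m/s
Converting: 5.26 m/s × 1.944 = 10 knots

10 knots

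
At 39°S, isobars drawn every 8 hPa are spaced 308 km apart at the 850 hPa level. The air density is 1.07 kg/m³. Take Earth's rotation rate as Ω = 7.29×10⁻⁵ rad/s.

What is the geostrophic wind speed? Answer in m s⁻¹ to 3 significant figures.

26.5 m s⁻¹

Coriolis parameter at 39°S:
f = 2Ω sin φ = 2 × 7.29×10⁻⁵ × sin 39° = 9.18×10⁻⁵ s⁻¹
Pressure gradient: |∂P/∂n| = 800 Pa / 308000 m = 2.60×10⁻³ Pa/m
Geostrophic balance (pressure-gradient force = Coriolis force):
V_g = (1/(fρ)) |∂P/∂n| = 2.60×10⁻³ / (9.18×10⁻⁵ × 1.07) = 26.5 m/s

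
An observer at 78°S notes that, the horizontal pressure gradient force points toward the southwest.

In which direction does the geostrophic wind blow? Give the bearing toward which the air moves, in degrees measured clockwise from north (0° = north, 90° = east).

135°

The pressure-gradient force points toward the southwest (bearing 225°).
Geostrophic balance: in the Southern Hemisphere the Coriolis force deflects motion to the left, so the geostrophic wind blows 90° to the left of the pressure-gradient force (low pressure on the right).
Rotating 225° by 90° counterclockwise gives 135° — the wind blows toward the southeast.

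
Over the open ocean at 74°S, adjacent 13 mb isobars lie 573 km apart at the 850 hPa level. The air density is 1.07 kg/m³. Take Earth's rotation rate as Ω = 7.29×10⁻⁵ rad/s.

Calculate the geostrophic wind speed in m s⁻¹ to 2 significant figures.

15 m s⁻¹

Coriolis parameter at 74°S:
f = 2Ω sin φ = 2 × 7.29×10⁻⁵ × sin 74° = 1.40×10⁻⁴ s⁻¹
Pressure gradient: |∂P/∂n| = 1300 Pa / 573000 m = 2.27×10⁻³ Pa/m
Geostrophic balance (pressure-gradient force = Coriolis force):
V_g = (1/(fρ)) |∂P/∂n| = 2.27×10⁻³ / (1.40×10⁻⁴ × 1.07) = 15.1 m/s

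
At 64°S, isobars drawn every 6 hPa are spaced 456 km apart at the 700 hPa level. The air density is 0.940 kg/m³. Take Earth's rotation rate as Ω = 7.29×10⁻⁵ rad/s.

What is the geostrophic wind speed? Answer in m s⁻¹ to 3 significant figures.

Coriolis parameter at 64°S:
f = 2Ω sin φ = 2 × 7.29×10⁻⁵ × sin 64° = 1.31×10⁻⁴ s⁻¹
Pressure gradient: |∂P/∂n| = 600 Pa / 456000 m = 1.32×10⁻³ Pa/m
Geostrophic balance (pressure-gradient force = Coriolis force):
V_g = (1/(fρ)) |∂P/∂n| = 1.32×10⁻³ / (1.31×10⁻⁴ × 0.940) = 10.7 m/s

10.7 m s⁻¹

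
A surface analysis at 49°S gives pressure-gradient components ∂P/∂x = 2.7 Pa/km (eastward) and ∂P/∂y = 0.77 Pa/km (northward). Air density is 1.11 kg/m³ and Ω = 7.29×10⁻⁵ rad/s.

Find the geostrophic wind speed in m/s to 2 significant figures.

23 m/s

Coriolis parameter at 49°S:
f = 2Ω sin φ = 2 × 7.29×10⁻⁵ × sin 49° = 1.10×10⁻⁴ s⁻¹
In the Southern Hemisphere f is negative: f = −1.10×10⁻⁴ s⁻¹.
Component geostrophic relations (x east, y north):
u_g = −(1/(fρ)) ∂P/∂y,  v_g = (1/(fρ)) ∂P/∂x
u_g = −(0.77×10⁻³)/(−1.10×10⁻⁴ × 1.11) = 6.30 m/s;  v_g = (2.7×10⁻³)/(−1.10×10⁻⁴ × 1.11) = −22.1 m/s
|V_g| = √(u_g² + v_g²) = 23.0 m/s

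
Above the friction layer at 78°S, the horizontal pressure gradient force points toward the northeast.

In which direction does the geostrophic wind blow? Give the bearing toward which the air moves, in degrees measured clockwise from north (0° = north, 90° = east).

315°

The pressure-gradient force points toward the northeast (bearing 045°).
Geostrophic balance: in the Southern Hemisphere the Coriolis force deflects motion to the left, so the geostrophic wind blows 90° to the left of the pressure-gradient force (low pressure on the right).
Rotating 045° by 90° counterclockwise gives 315° — the wind blows toward the northwest.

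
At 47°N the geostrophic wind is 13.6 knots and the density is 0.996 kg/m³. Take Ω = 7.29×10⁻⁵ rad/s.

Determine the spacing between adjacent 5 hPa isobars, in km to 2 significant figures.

Coriolis parameter at 47°N:
f = 2Ω sin φ = 2 × 7.29×10⁻⁵ × sin 47° = 1.07×10⁻⁴ s⁻¹
Wind speed in SI: 13.6 knots = 7.00 m/s
Geostrophic balance rearranged: |∂P/∂n| = f ρ V_g
|∂P/∂n| = 1.07×10⁻⁴ × 0.996 × 7.00 = 7.43×10⁻⁴ Pa/m
Isobar spacing: Δn = ΔP/|∂P/∂n| = 500 Pa / 7.43×10⁻⁴ Pa/m = 672897 m ≈ 670 km

670 km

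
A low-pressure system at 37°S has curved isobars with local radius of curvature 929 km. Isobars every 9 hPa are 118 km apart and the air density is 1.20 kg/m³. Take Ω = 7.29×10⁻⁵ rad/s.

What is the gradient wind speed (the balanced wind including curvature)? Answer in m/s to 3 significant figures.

46.2 m/s

Coriolis parameter at 37°S:
f = 2Ω sin φ = 2 × 7.29×10⁻⁵ × sin 37° = 8.77×10⁻⁵ s⁻¹
Pressure gradient: |∂P/∂n| = 900 Pa / 118000 m = 7.63×10⁻³ Pa/m
Geostrophic speed: V_g = |∂P/∂n|/(fρ) = 7.63×10⁻³/(8.77×10⁻⁵ × 1.20) = 72.4 m/s
Around a low, centrifugal force acts outward with Coriolis, so pressure-gradient force balances both:
(1/ρ)|∂P/∂n| = fV + V²/R  →  V² + fR·V − fR·V_g = 0
With fR = 8.77×10⁻⁵ × 929×10³ m = 81.5 m/s:
V = [−fR + √((fR)² + 4 fR V_g)]/2 = [−81.5 + √(81.5² + 4×81.5×72.4)]/2 = 46.2 m/s
Subgeostrophic (V < V_g = 72.4 m/s), as expected around a low.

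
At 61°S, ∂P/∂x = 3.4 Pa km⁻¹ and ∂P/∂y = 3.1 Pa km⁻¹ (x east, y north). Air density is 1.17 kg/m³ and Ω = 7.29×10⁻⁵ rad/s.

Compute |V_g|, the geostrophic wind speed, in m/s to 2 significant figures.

31 m/s

Coriolis parameter at 61°S:
f = 2Ω sin φ = 2 × 7.29×10⁻⁵ × sin 61° = 1.28×10⁻⁴ s⁻¹
In the Southern Hemisphere f is negative: f = −1.28×10⁻⁴ s⁻¹.
Component geostrophic relations (x east, y north):
u_g = −(1/(fρ)) ∂P/∂y,  v_g = (1/(fρ)) ∂P/∂x
u_g = −(3.1×10⁻³)/(−1.28×10⁻⁴ × 1.17) = 20.8 m/s;  v_g = (3.4×10⁻³)/(−1.28×10⁻⁴ × 1.17) = −22.8 m/s
|V_g| = √(u_g² + v_g²) = 30.8 m/s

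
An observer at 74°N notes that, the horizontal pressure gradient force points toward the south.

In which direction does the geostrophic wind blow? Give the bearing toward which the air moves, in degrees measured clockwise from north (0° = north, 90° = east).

270°

The pressure-gradient force points toward the south (bearing 180°).
Geostrophic balance: in the Northern Hemisphere the Coriolis force deflects motion to the right, so the geostrophic wind blows 90° to the right of the pressure-gradient force (low pressure on the left).
Rotating 180° by 90° clockwise gives 270° — the wind blows toward the west.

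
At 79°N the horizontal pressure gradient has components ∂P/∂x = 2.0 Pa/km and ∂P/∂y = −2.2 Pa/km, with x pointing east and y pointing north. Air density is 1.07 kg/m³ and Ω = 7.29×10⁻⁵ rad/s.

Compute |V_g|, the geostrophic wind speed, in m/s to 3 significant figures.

Coriolis parameter at 79°N:
f = 2Ω sin φ = 2 × 7.29×10⁻⁵ × sin 79° = 1.43×10⁻⁴ s⁻¹
Component geostrophic relations (x east, y north):
u_g = −(1/(fρ)) ∂P/∂y,  v_g = (1/(fρ)) ∂P/∂x
u_g = −(−2.2×10⁻³)/(1.43×10⁻⁴ × 1.07) = 14.4 m/s;  v_g = (2.0×10⁻³)/(1.43×10⁻⁴ × 1.07) = 13.1 m/s
|V_g| = √(u_g² + v_g²) = 19.4 m/s

19.4 m/s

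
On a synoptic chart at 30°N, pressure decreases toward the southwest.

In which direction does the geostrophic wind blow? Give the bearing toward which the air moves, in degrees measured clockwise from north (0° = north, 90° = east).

The pressure-gradient force points toward the southwest (bearing 225°).
Geostrophic balance: in the Northern Hemisphere the Coriolis force deflects motion to the right, so the geostrophic wind blows 90° to the right of the pressure-gradient force (low pressure on the left).
Rotating 225° by 90° clockwise gives 315° — the wind blows toward the northwest.

315°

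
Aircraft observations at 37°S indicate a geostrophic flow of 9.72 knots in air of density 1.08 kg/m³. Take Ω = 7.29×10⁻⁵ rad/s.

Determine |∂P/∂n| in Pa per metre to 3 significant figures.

4.74×10⁻⁴ Pa/m

Coriolis parameter at 37°S:
f = 2Ω sin φ = 2 × 7.29×10⁻⁵ × sin 37° = 8.77×10⁻⁵ s⁻¹
Wind speed in SI: 9.72 knots = 5.00 m/s
Geostrophic balance rearranged: |∂P/∂n| = f ρ V_g
|∂P/∂n| = 8.77×10⁻⁵ × 1.08 × 5.00 = 4.74×10⁻⁴ Pa/m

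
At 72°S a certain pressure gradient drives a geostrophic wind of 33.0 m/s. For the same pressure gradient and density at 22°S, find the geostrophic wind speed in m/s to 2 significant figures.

84 m/s

With the same pressure gradient and density, V_g ∝ 1/f ∝ 1/sin φ.
V₂ = V₁ · sin φ₁ / sin φ₂ = 33.0 × sin 72° / sin 22°
V₂ = 33.0 × 0.9511/0.3746 = 84 m/s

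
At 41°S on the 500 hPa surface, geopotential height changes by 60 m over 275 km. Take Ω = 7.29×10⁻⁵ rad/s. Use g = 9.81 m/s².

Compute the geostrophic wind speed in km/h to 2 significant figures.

81 km/h

Coriolis parameter at 41°S:
f = 2Ω sin φ = 2 × 7.29×10⁻⁵ × sin 41° = 9.57×10⁻⁵ s⁻¹
Height gradient: |∂Z/∂n| = 60 m / 275000 m = 2.18×10⁻⁴
On a pressure surface, geostrophic balance gives V_g = (g/f)|∂Z/∂n|:
V_g = 9.81 × 2.18×10⁻⁴ / 9.57×10⁻⁵ = 22.4 m/s
Converting: 22.4 m/s × 3.6 = 81 km/h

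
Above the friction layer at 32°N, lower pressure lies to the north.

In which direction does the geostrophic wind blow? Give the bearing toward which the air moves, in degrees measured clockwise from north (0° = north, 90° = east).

The pressure-gradient force points toward the north (bearing 000°).
Geostrophic balance: in the Northern Hemisphere the Coriolis force deflects motion to the right, so the geostrophic wind blows 90° to the right of the pressure-gradient force (low pressure on the left).
Rotating 000° by 90° clockwise gives 090° — the wind blows toward the east.

090°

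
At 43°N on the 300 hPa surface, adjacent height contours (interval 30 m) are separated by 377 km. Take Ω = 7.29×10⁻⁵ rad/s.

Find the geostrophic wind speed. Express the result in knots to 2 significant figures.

15 knots

Coriolis parameter at 43°N:
f = 2Ω sin φ = 2 × 7.29×10⁻⁵ × sin 43° = 9.94×10⁻⁵ s⁻¹
Height gradient: |∂Z/∂n| = 30 m / 377000 m = 7.96×10⁻⁵
On a pressure surface, geostrophic balance gives V_g = (g/f)|∂Z/∂n|:
V_g = 9.81 × 7.96×10⁻⁵ / 9.94×10⁻⁵ = 7.85 m/s
Converting: 7.85 m/s × 1.944 = 15 knots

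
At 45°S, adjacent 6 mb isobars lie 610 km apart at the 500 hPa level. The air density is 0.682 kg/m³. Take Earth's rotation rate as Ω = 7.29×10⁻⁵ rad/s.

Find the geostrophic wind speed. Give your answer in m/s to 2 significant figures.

14 m/s

Coriolis parameter at 45°S:
f = 2Ω sin φ = 2 × 7.29×10⁻⁵ × sin 45° = 1.03×10⁻⁴ s⁻¹
Pressure gradient: |∂P/∂n| = 600 Pa / 610000 m = 9.84×10⁻⁴ Pa/m
Geostrophic balance (pressure-gradient force = Coriolis force):
V_g = (1/(fρ)) |∂P/∂n| = 9.84×10⁻⁴ / (1.03×10⁻⁴ × 0.682) = 14.0 m/s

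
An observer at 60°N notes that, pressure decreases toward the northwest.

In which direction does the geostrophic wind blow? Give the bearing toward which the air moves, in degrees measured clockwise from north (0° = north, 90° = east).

The pressure-gradient force points toward the northwest (bearing 315°).
Geostrophic balance: in the Northern Hemisphere the Coriolis force deflects motion to the right, so the geostrophic wind blows 90° to the right of the pressure-gradient force (low pressure on the left).
Rotating 315° by 90° clockwise gives 045° — the wind blows toward the northeast.

045°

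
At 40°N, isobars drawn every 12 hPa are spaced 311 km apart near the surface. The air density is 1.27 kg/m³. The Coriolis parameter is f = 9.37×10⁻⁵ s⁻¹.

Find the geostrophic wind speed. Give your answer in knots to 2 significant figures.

63 knots

Pressure gradient: |∂P/∂n| = 1200 Pa / 311000 m = 3.86×10⁻³ Pa/m
Geostrophic balance (pressure-gradient force = Coriolis force):
V_g = (1/(fρ)) |∂P/∂n| = 3.86×10⁻³ / (9.37×10⁻⁵ × 1.27) = 32.4 m/s
Converting: 32.4 m/s × 1.944 = 63 knots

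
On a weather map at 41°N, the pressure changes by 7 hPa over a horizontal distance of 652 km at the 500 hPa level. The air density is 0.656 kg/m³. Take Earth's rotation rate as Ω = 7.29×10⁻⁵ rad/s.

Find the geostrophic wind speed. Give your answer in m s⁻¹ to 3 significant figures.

17.1 m s⁻¹

Coriolis parameter at 41°N:
f = 2Ω sin φ = 2 × 7.29×10⁻⁵ × sin 41° = 9.57×10⁻⁵ s⁻¹
Pressure gradient: |∂P/∂n| = 700 Pa / 652000 m = 1.07×10⁻³ Pa/m
Geostrophic balance (pressure-gradient force = Coriolis force):
V_g = (1/(fρ)) |∂P/∂n| = 1.07×10⁻³ / (9.57×10⁻⁵ × 0.656) = 17.1 m/s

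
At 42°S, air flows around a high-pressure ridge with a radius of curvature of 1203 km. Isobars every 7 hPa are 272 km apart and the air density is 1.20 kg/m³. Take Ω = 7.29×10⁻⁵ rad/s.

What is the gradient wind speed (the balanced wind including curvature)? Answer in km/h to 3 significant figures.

105 km/h

Coriolis parameter at 42°S:
f = 2Ω sin φ = 2 × 7.29×10⁻⁵ × sin 42° = 9.76×10⁻⁵ s⁻¹
Pressure gradient: |∂P/∂n| = 700 Pa / 272000 m = 2.57×10⁻³ Pa/m
Geostrophic speed: V_g = |∂P/∂n|/(fρ) = 2.57×10⁻³/(9.76×10⁻⁵ × 1.20) = 22.0 m/s
Around a high, pressure-gradient force acts outward with centrifugal, so Coriolis balances both:
fV = (1/ρ)|∂P/∂n| + V²/R  →  V² − fR·V + fR·V_g = 0
With fR = 9.76×10⁻⁵ × 1203×10³ m = 117 m/s:
V = [fR − √((fR)² − 4 fR V_g)]/2 = [117 − √(117² − 4×117×22)]/2 = 29.3 m/s
Supergeostrophic (V > V_g = 22 m/s), as expected around a high.
Converting: 29.3 m/s × 3.6 = 105 km/h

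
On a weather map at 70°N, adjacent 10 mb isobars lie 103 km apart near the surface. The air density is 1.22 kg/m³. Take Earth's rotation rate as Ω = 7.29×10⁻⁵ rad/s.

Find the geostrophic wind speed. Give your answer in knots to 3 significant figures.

Coriolis parameter at 70°N:
f = 2Ω sin φ = 2 × 7.29×10⁻⁵ × sin 70° = 1.37×10⁻⁴ s⁻¹
Pressure gradient: |∂P/∂n| = 1000 Pa / 103000 m = 9.71×10⁻³ Pa/m
Geostrophic balance (pressure-gradient force = Coriolis force):
V_g = (1/(fρ)) |∂P/∂n| = 9.71×10⁻³ / (1.37×10⁻⁴ × 1.22) = 58.1 m/s
Converting: 58.1 m/s × 1.944 = 113 knots

113 knots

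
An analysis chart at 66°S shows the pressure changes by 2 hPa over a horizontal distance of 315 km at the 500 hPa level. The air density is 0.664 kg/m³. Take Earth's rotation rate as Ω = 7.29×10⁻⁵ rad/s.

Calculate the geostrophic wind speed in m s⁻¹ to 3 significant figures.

7.18 m s⁻¹

Coriolis parameter at 66°S:
f = 2Ω sin φ = 2 × 7.29×10⁻⁵ × sin 66° = 1.33×10⁻⁴ s⁻¹
Pressure gradient: |∂P/∂n| = 200 Pa / 315000 m = 6.35×10⁻⁴ Pa/m
Geostrophic balance (pressure-gradient force = Coriolis force):
V_g = (1/(fρ)) |∂P/∂n| = 6.35×10⁻⁴ / (1.33×10⁻⁴ × 0.664) = 7.18 m/s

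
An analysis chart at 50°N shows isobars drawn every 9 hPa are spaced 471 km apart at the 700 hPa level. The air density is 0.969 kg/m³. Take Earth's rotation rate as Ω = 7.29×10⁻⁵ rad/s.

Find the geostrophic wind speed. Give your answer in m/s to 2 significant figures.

18 m/s

Coriolis parameter at 50°N:
f = 2Ω sin φ = 2 × 7.29×10⁻⁵ × sin 50° = 1.12×10⁻⁴ s⁻¹
Pressure gradient: |∂P/∂n| = 900 Pa / 471000 m = 1.91×10⁻³ Pa/m
Geostrophic balance (pressure-gradient force = Coriolis force):
V_g = (1/(fρ)) |∂P/∂n| = 1.91×10⁻³ / (1.12×10⁻⁴ × 0.969) = 17.7 m/s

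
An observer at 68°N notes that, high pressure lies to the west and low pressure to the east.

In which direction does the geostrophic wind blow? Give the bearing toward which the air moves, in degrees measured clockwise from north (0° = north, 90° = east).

The pressure-gradient force points toward the east (bearing 090°).
Geostrophic balance: in the Northern Hemisphere the Coriolis force deflects motion to the right, so the geostrophic wind blows 90° to the right of the pressure-gradient force (low pressure on the left).
Rotating 090° by 90° clockwise gives 180° — the wind blows toward the south.

180°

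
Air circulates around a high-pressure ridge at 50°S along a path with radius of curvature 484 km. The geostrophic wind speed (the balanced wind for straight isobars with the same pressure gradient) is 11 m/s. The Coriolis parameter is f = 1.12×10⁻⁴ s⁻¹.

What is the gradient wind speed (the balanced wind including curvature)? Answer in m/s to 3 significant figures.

15.3 m/s

Around a high, pressure-gradient force acts outward with centrifugal, so Coriolis balances both:
fV = (1/ρ)|∂P/∂n| + V²/R  →  V² − fR·V + fR·V_g = 0
With fR = 1.12×10⁻⁴ × 484×10³ m = 54.2 m/s:
V = [fR − √((fR)² − 4 fR V_g)]/2 = [54.2 − √(54.2² − 4×54.2×11)]/2 = 15.3 m/s
Supergeostrophic (V > V_g = 11 m/s), as expected around a high.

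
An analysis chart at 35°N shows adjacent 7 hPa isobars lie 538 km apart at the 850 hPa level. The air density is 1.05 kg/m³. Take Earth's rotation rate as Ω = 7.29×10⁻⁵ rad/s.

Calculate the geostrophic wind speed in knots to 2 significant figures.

29 knots

Coriolis parameter at 35°N:
f = 2Ω sin φ = 2 × 7.29×10⁻⁵ × sin 35° = 8.36×10⁻⁵ s⁻¹
Pressure gradient: |∂P/∂n| = 700 Pa / 538000 m = 1.30×10⁻³ Pa/m
Geostrophic balance (pressure-gradient force = Coriolis force):
V_g = (1/(fρ)) |∂P/∂n| = 1.30×10⁻³ / (8.36×10⁻⁵ × 1.05) = 14.8 m/s
Converting: 14.8 m/s × 1.944 = 29 knots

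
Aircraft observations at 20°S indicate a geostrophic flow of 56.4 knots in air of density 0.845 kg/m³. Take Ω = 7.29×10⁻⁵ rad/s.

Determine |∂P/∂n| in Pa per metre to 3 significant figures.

1.22×10⁻³ Pa/m

Coriolis parameter at 20°S:
f = 2Ω sin φ = 2 × 7.29×10⁻⁵ × sin 20° = 4.99×10⁻⁵ s⁻¹
Wind speed in SI: 56.4 knots = 29.0 m/s
Geostrophic balance rearranged: |∂P/∂n| = f ρ V_g
|∂P/∂n| = 4.99×10⁻⁵ × 0.845 × 29.0 = 1.22×10⁻³ Pa/m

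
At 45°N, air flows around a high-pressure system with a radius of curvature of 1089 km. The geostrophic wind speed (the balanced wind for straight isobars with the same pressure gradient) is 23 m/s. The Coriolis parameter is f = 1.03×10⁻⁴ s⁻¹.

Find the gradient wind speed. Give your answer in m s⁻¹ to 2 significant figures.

32 m s⁻¹

Around a high, pressure-gradient force acts outward with centrifugal, so Coriolis balances both:
fV = (1/ρ)|∂P/∂n| + V²/R  →  V² − fR·V + fR·V_g = 0
With fR = 1.03×10⁻⁴ × 1089×10³ m = 112 m/s:
V = [fR − √((fR)² − 4 fR V_g)]/2 = [112 − √(112² − 4×112×23)]/2 = 32.3 m/s
Supergeostrophic (V > V_g = 23 m/s), as expected around a high.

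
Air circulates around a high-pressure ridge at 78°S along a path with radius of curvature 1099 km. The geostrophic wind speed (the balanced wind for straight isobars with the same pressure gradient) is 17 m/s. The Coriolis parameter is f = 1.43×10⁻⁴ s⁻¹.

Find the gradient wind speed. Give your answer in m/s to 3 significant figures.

Around a high, pressure-gradient force acts outward with centrifugal, so Coriolis balances both:
fV = (1/ρ)|∂P/∂n| + V²/R  →  V² − fR·V + fR·V_g = 0
With fR = 1.43×10⁻⁴ × 1099×10³ m = 157 m/s:
V = [fR − √((fR)² − 4 fR V_g)]/2 = [157 − √(157² − 4×157×17)]/2 = 19.4 m/s
Supergeostrophic (V > V_g = 17 m/s), as expected around a high.

19.4 m/s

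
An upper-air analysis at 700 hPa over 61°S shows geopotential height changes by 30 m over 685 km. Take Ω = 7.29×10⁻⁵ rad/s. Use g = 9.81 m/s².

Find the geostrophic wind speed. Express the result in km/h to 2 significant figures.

12 km/h

Coriolis parameter at 61°S:
f = 2Ω sin φ = 2 × 7.29×10⁻⁵ × sin 61° = 1.28×10⁻⁴ s⁻¹
Height gradient: |∂Z/∂n| = 30 m / 685000 m = 4.38×10⁻⁵
On a pressure surface, geostrophic balance gives V_g = (g/f)|∂Z/∂n|:
V_g = 9.81 × 4.38×10⁻⁵ / 1.28×10⁻⁴ = 3.37 m/s
Converting: 3.37 m/s × 3.6 = 12 km/h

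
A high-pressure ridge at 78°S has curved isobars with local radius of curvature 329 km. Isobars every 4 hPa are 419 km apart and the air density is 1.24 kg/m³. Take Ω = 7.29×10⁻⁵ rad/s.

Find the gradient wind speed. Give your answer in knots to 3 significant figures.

12.1 knots

Coriolis parameter at 78°S:
f = 2Ω sin φ = 2 × 7.29×10⁻⁵ × sin 78° = 1.43×10⁻⁴ s⁻¹
Pressure gradient: |∂P/∂n| = 400 Pa / 419000 m = 9.55×10⁻⁴ Pa/m
Geostrophic speed: V_g = |∂P/∂n|/(fρ) = 9.55×10⁻⁴/(1.43×10⁻⁴ × 1.24) = 5.40 m/s
Around a high, pressure-gradient force acts outward with centrifugal, so Coriolis balances both:
fV = (1/ρ)|∂P/∂n| + V²/R  →  V² − fR·V + fR·V_g = 0
With fR = 1.43×10⁻⁴ × 329×10³ m = 46.9 m/s:
V = [fR − √((fR)² − 4 fR V_g)]/2 = [46.9 − √(46.9² − 4×46.9×5.4)]/2 = 6.22 m/s
Supergeostrophic (V > V_g = 5.4 m/s), as expected around a high.
Converting: 6.22 m/s × 1.944 = 12.1 knots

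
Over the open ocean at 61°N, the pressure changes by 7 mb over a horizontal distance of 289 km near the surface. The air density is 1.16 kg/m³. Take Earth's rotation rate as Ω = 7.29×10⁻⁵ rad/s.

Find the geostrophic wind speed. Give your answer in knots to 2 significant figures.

Coriolis parameter at 61°N:
f = 2Ω sin φ = 2 × 7.29×10⁻⁵ × sin 61° = 1.28×10⁻⁴ s⁻¹
Pressure gradient: |∂P/∂n| = 700 Pa / 289000 m = 2.42×10⁻³ Pa/m
Geostrophic balance (pressure-gradient force = Coriolis force):
V_g = (1/(fρ)) |∂P/∂n| = 2.42×10⁻³ / (1.28×10⁻⁴ × 1.16) = 16.4 m/s
Converting: 16.4 m/s × 1.944 = 32 knots

32 knots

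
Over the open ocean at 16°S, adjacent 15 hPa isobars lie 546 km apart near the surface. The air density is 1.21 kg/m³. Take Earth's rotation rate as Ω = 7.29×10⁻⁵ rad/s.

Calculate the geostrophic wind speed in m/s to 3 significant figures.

Coriolis parameter at 16°S:
f = 2Ω sin φ = 2 × 7.29×10⁻⁵ × sin 16° = 4.02×10⁻⁵ s⁻¹
Pressure gradient: |∂P/∂n| = 1500 Pa / 546000 m = 2.75×10⁻³ Pa/m
Geostrophic balance (pressure-gradient force = Coriolis force):
V_g = (1/(fρ)) |∂P/∂n| = 2.75×10⁻³ / (4.02×10⁻⁵ × 1.21) = 56.5 m/s

56.5 m/s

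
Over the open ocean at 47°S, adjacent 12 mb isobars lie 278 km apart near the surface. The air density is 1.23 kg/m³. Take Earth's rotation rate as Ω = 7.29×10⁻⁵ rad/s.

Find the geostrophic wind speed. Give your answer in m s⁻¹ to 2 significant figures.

33 m s⁻¹

Coriolis parameter at 47°S:
f = 2Ω sin φ = 2 × 7.29×10⁻⁵ × sin 47° = 1.07×10⁻⁴ s⁻¹
Pressure gradient: |∂P/∂n| = 1200 Pa / 278000 m = 4.32×10⁻³ Pa/m
Geostrophic balance (pressure-gradient force = Coriolis force):
V_g = (1/(fρ)) |∂P/∂n| = 4.32×10⁻³ / (1.07×10⁻⁴ × 1.23) = 32.9 m/s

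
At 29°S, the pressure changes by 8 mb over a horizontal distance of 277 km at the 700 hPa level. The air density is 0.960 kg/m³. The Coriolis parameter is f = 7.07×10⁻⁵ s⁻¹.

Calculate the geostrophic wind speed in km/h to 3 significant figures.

153 km/h

Pressure gradient: |∂P/∂n| = 800 Pa / 277000 m = 2.89×10⁻³ Pa/m
Geostrophic balance (pressure-gradient force = Coriolis force):
V_g = (1/(fρ)) |∂P/∂n| = 2.89×10⁻³ / (7.07×10⁻⁵ × 0.960) = 42.6 m/s
Converting: 42.6 m/s × 3.6 = 153 km/h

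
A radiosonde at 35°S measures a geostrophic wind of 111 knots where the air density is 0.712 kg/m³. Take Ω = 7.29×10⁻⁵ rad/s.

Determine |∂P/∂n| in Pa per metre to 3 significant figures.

Coriolis parameter at 35°S:
f = 2Ω sin φ = 2 × 7.29×10⁻⁵ × sin 35° = 8.36×10⁻⁵ s⁻¹
Wind speed in SI: 111 knots = 57.1 m/s
Geostrophic balance rearranged: |∂P/∂n| = f ρ V_g
|∂P/∂n| = 8.36×10⁻⁵ × 0.712 × 57.1 = 3.40×10⁻³ Pa/m

3.40×10⁻³ Pa/m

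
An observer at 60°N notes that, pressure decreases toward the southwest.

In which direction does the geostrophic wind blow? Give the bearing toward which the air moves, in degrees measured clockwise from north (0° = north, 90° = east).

315°

The pressure-gradient force points toward the southwest (bearing 225°).
Geostrophic balance: in the Northern Hemisphere the Coriolis force deflects motion to the right, so the geostrophic wind blows 90° to the right of the pressure-gradient force (low pressure on the left).
Rotating 225° by 90° clockwise gives 315° — the wind blows toward the northwest.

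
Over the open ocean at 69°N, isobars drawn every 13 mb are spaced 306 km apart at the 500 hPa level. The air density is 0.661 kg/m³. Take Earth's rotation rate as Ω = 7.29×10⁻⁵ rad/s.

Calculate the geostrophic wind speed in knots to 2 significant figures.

92 knots

Coriolis parameter at 69°N:
f = 2Ω sin φ = 2 × 7.29×10⁻⁵ × sin 69° = 1.36×10⁻⁴ s⁻¹
Pressure gradient: |∂P/∂n| = 1300 Pa / 306000 m = 4.25×10⁻³ Pa/m
Geostrophic balance (pressure-gradient force = Coriolis force):
V_g = (1/(fρ)) |∂P/∂n| = 4.25×10⁻³ / (1.36×10⁻⁴ × 0.661) = 47.2 m/s
Converting: 47.2 m/s × 1.944 = 92 knots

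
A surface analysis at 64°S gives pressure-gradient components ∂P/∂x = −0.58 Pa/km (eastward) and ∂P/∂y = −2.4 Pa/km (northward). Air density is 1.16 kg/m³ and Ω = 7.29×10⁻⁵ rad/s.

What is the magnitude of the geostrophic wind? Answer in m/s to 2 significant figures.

Coriolis parameter at 64°S:
f = 2Ω sin φ = 2 × 7.29×10⁻⁵ × sin 64° = 1.31×10⁻⁴ s⁻¹
In the Southern Hemisphere f is negative: f = −1.31×10⁻⁴ s⁻¹.
Component geostrophic relations (x east, y north):
u_g = −(1/(fρ)) ∂P/∂y,  v_g = (1/(fρ)) ∂P/∂x
u_g = −(−2.4×10⁻³)/(−1.31×10⁻⁴ × 1.16) = −15.8 m/s;  v_g = (−0.58×10⁻³)/(−1.31×10⁻⁴ × 1.16) = 3.82 m/s
|V_g| = √(u_g² + v_g²) = 16.2 m/s

16 m/s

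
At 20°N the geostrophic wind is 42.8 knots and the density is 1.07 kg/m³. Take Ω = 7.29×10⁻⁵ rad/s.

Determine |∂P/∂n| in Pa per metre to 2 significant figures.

1.2×10⁻³ Pa/m

Coriolis parameter at 20°N:
f = 2Ω sin φ = 2 × 7.29×10⁻⁵ × sin 20° = 4.99×10⁻⁵ s⁻¹
Wind speed in SI: 42.8 knots = 22.0 m/s
Geostrophic balance rearranged: |∂P/∂n| = f ρ V_g
|∂P/∂n| = 4.99×10⁻⁵ × 1.07 × 22.0 = 1.17×10⁻³ Pa/m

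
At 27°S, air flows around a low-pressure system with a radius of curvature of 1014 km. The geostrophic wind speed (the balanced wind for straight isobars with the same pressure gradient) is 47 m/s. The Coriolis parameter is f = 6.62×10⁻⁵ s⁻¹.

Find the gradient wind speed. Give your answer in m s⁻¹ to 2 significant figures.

32 m s⁻¹

Around a low, centrifugal force acts outward with Coriolis, so pressure-gradient force balances both:
(1/ρ)|∂P/∂n| = fV + V²/R  →  V² + fR·V − fR·V_g = 0
With fR = 6.62×10⁻⁵ × 1014×10³ m = 67.1 m/s:
V = [−fR + √((fR)² + 4 fR V_g)]/2 = [−67.1 + √(67.1² + 4×67.1×47)]/2 = 31.9 m/s
Subgeostrophic (V < V_g = 47 m/s), as expected around a low.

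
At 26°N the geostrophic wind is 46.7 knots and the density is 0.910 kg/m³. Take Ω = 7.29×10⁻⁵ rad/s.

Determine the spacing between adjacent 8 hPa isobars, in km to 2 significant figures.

570 km

Coriolis parameter at 26°N:
f = 2Ω sin φ = 2 × 7.29×10⁻⁵ × sin 26° = 6.39×10⁻⁵ s⁻¹
Wind speed in SI: 46.7 knots = 24.0 m/s
Geostrophic balance rearranged: |∂P/∂n| = f ρ V_g
|∂P/∂n| = 6.39×10⁻⁵ × 0.910 × 24.0 = 1.40×10⁻³ Pa/m
Isobar spacing: Δn = ΔP/|∂P/∂n| = 800 Pa / 1.40×10⁻³ Pa/m = 572525 m ≈ 570 km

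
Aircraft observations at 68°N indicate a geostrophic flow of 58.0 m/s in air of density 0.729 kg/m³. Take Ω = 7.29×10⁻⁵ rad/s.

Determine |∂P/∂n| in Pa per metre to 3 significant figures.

5.72×10⁻³ Pa/m

Coriolis parameter at 68°N:
f = 2Ω sin φ = 2 × 7.29×10⁻⁵ × sin 68° = 1.35×10⁻⁴ s⁻¹
Geostrophic balance rearranged: |∂P/∂n| = f ρ V_g
|∂P/∂n| = 1.35×10⁻⁴ × 0.729 × 58.0 = 5.72×10⁻³ Pa/m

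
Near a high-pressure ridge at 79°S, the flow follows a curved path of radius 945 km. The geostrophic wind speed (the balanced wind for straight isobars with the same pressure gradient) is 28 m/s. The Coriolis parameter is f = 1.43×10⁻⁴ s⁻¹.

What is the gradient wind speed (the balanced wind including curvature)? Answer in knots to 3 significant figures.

Around a high, pressure-gradient force acts outward with centrifugal, so Coriolis balances both:
fV = (1/ρ)|∂P/∂n| + V²/R  →  V² − fR·V + fR·V_g = 0
With fR = 1.43×10⁻⁴ × 945×10³ m = 135 m/s:
V = [fR − √((fR)² − 4 fR V_g)]/2 = [135 − √(135² − 4×135×28)]/2 = 39.6 m/s
Supergeostrophic (V > V_g = 28 m/s), as expected around a high.
Converting: 39.6 m/s × 1.944 = 77.0 knots

77.0 knots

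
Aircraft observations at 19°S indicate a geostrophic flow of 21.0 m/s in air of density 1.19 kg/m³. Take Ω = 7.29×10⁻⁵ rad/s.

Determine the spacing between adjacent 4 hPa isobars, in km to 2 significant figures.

Coriolis parameter at 19°S:
f = 2Ω sin φ = 2 × 7.29×10⁻⁵ × sin 19° = 4.75×10⁻⁵ s⁻¹
Geostrophic balance rearranged: |∂P/∂n| = f ρ V_g
|∂P/∂n| = 4.75×10⁻⁵ × 1.19 × 21.0 = 1.19×10⁻³ Pa/m
Isobar spacing: Δn = ΔP/|∂P/∂n| = 400 Pa / 1.19×10⁻³ Pa/m = 337205 m ≈ 340 km

340 km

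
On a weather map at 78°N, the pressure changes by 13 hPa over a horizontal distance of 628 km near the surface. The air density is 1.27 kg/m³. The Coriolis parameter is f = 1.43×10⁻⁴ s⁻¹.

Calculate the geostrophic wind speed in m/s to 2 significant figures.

Pressure gradient: |∂P/∂n| = 1300 Pa / 628000 m = 2.07×10⁻³ Pa/m
Geostrophic balance (pressure-gradient force = Coriolis force):
V_g = (1/(fρ)) |∂P/∂n| = 2.07×10⁻³ / (1.43×10⁻⁴ × 1.27) = 11.4 m/s

11 m/s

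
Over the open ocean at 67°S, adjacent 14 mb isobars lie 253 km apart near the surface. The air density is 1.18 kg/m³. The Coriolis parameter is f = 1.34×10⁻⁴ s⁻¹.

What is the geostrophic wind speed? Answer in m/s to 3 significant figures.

Pressure gradient: |∂P/∂n| = 1400 Pa / 253000 m = 5.53×10⁻³ Pa/m
Geostrophic balance (pressure-gradient force = Coriolis force):
V_g = (1/(fρ)) |∂P/∂n| = 5.53×10⁻³ / (1.34×10⁻⁴ × 1.18) = 35.0 m/s

35.0 m/s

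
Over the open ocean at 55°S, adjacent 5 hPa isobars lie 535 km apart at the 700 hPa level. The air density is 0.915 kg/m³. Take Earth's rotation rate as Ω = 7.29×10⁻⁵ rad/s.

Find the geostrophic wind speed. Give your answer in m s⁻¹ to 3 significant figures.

8.55 m s⁻¹

Coriolis parameter at 55°S:
f = 2Ω sin φ = 2 × 7.29×10⁻⁵ × sin 55° = 1.19×10⁻⁴ s⁻¹
Pressure gradient: |∂P/∂n| = 500 Pa / 535000 m = 9.35×10⁻⁴ Pa/m
Geostrophic balance (pressure-gradient force = Coriolis force):
V_g = (1/(fρ)) |∂P/∂n| = 9.35×10⁻⁴ / (1.19×10⁻⁴ × 0.915) = 8.55 m/s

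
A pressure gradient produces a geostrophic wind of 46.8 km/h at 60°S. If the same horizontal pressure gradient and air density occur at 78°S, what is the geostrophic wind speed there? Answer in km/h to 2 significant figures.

41 km/h

With the same pressure gradient and density, V_g ∝ 1/f ∝ 1/sin φ.
V₂ = V₁ · sin φ₁ / sin φ₂ = 46.8 × sin 60° / sin 78°
V₂ = 46.8 × 0.8660/0.9781 = 41 km/h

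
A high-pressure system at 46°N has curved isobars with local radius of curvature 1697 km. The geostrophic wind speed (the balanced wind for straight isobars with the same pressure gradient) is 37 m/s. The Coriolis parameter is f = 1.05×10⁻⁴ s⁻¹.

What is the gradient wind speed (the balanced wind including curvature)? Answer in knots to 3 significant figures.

102 knots

Around a high, pressure-gradient force acts outward with centrifugal, so Coriolis balances both:
fV = (1/ρ)|∂P/∂n| + V²/R  →  V² − fR·V + fR·V_g = 0
With fR = 1.05×10⁻⁴ × 1697×10³ m = 178 m/s:
V = [fR − √((fR)² − 4 fR V_g)]/2 = [178 − √(178² − 4×178×37)]/2 = 52.4 m/s
Supergeostrophic (V > V_g = 37 m/s), as expected around a high.
Converting: 52.4 m/s × 1.944 = 102 knots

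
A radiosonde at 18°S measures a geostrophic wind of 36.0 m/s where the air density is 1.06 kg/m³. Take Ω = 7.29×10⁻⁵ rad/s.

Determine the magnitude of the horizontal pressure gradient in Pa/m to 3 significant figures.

1.72×10⁻³ Pa/m

Coriolis parameter at 18°S:
f = 2Ω sin φ = 2 × 7.29×10⁻⁵ × sin 18° = 4.51×10⁻⁵ s⁻¹
Geostrophic balance rearranged: |∂P/∂n| = f ρ V_g
|∂P/∂n| = 4.51×10⁻⁵ × 1.06 × 36.0 = 1.72×10⁻³ Pa/m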